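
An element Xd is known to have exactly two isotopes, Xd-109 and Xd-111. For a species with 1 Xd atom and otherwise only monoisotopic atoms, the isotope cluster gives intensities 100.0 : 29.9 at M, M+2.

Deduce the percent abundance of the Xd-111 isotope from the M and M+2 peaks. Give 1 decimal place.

23.0%

Write p for the Xd-109 fraction. I(M+2)/I(M) = [C(1,1)·p^0·(1−p)] / p^1 = 1·(1−p)/p = 29.9/100.0 = 0.2990
(1−p)/p = 0.2990/1 = 0.2990  ⇒  p = 1/(1 + 0.2990) = 0.7698
Xd-109: 77.0%, Xd-111: 23.0%.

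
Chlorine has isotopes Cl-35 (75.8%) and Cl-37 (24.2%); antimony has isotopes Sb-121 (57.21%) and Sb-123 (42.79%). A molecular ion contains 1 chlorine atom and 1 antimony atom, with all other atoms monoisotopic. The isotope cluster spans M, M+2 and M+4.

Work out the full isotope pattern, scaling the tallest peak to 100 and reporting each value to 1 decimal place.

Chlorine pattern (n=1): 0.7580 : 0.2420
Antimony pattern (n=1): 0.5721 : 0.4279
Convolve the two distributions (both contribute in 2-u steps):
  M: 0.7580×0.5721 = 0.433652
  M+2: 0.7580×0.4279 + 0.2420×0.5721 = 0.462796
  M+4: 0.2420×0.4279 = 0.103552
Scale to base peak (0.462796) = 100: 93.7 : 100.0 : 22.4

93.7 : 100.0 : 22.4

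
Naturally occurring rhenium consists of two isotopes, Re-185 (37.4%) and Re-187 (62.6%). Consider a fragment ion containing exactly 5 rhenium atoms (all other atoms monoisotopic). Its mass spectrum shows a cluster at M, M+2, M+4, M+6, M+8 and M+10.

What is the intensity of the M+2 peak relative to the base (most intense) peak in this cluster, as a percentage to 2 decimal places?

17.85%

(0.374 + 0.626)^5 gives M 0.0073, M+2 0.0612, M+4 0.2050, M+6 0.3431, M+8 0.2872, M+10 0.0961; the largest is M+6.
P(M+6) = C(5,3) × 0.374^2 × 0.626^3 = 10 × 0.139876 × 0.24531438 = 0.343136 (base)
P(M+2) = C(5,1) × 0.374^4 × 0.626^1 = 5 × 0.0195653 × 0.6260 = 0.061239
Relative intensity = 0.061239 / 0.343136 × 100 = 17.85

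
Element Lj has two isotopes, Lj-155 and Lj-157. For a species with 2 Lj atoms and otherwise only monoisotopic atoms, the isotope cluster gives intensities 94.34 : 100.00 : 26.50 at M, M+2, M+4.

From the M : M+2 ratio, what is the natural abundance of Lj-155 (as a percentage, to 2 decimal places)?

Write p for the Lj-155 fraction. I(M+2)/I(M) = [C(2,1)·p^1·(1−p)] / p^2 = 2·(1−p)/p = 100.00/94.34 = 1.0600
(1−p)/p = 1.0600/2 = 0.5300  ⇒  p = 1/(1 + 0.5300) = 0.6536
Lj-155: 65.36%, Lj-157: 34.64%.

65.36%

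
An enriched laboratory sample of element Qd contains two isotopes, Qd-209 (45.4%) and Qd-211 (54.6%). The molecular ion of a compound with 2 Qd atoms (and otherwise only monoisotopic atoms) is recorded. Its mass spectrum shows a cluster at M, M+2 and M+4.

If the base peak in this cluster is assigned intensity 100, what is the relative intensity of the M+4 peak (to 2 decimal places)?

60.13

Term probabilities: M 0.2061, M+2 0.4958, M+4 0.2981. Base peak = M+2.
P(M+2) = C(2,1) × 0.454^1 × 0.546^1 = 2 × 0.4540 × 0.5460 = 0.495768 (base)
P(M+4) = C(2,2) × 0.454^0 × 0.546^2 = 1 × 1.0000 × 0.298116 = 0.298116
Relative intensity = 0.298116 / 0.495768 × 100 = 60.13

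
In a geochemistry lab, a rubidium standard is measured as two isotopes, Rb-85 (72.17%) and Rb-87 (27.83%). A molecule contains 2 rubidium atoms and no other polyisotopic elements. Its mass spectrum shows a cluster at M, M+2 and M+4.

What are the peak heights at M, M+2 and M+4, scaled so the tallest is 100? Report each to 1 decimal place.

The 2 Rb atoms are independent, so intensities follow the terms of (0.7217 + 0.2783)^2.
P(M) = 0.7217^2 = 0.520851
P(M+2) = 2 × 0.7217^1 × 0.2783^1 = 0.401698
P(M+4) = 0.2783^2 = 0.077451
The M peak is largest (0.520851); scaling to 100 gives 100.0 : 77.1 : 14.9.

100.0 : 77.1 : 14.9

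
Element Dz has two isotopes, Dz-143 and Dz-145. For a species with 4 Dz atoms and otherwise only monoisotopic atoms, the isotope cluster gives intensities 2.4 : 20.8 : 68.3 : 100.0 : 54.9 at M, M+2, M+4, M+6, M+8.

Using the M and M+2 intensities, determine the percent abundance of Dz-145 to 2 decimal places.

68.42%

Write p for the Dz-143 fraction. I(M+2)/I(M) = [C(4,1)·p^3·(1−p)] / p^4 = 4·(1−p)/p = 20.8/2.4 = 8.6667
(1−p)/p = 8.6667/4 = 2.1667  ⇒  p = 1/(1 + 2.1667) = 0.3158
Dz-143: 31.58%, Dz-145: 68.42%.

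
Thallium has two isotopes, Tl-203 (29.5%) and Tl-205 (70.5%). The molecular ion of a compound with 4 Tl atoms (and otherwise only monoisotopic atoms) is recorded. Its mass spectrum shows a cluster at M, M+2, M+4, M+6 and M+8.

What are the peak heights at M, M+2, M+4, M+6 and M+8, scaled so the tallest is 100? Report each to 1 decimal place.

Expanding (0.295 + 0.705)^4:
P(M) = 0.295^4 = 0.007573
P(M+2) = 4 × 0.295^3 × 0.705^1 = 0.072396
P(M+4) = 6 × 0.295^2 × 0.705^2 = 0.259522
P(M+6) = 4 × 0.295^1 × 0.705^3 = 0.413475
P(M+8) = 0.705^4 = 0.247034
The M+6 peak is largest (0.413475); scaling to 100 gives 1.8 : 17.5 : 62.8 : 100.0 : 59.7.

1.8 : 17.5 : 62.8 : 100.0 : 59.7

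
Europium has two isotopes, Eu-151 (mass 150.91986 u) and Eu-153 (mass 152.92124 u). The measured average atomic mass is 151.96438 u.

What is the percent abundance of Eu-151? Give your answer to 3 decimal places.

47.810%

Let x be the fractional abundance of Eu-151; then Eu-153 has abundance 1 − x.
150.91986·x + 152.92124·(1 − x) = 151.96438
(150.91986 − 152.92124)·x = 151.96438 − 152.92124
x = -0.95686 / -2.00138 = 0.47810 → 47.810% Eu-151, 52.190% Eu-153.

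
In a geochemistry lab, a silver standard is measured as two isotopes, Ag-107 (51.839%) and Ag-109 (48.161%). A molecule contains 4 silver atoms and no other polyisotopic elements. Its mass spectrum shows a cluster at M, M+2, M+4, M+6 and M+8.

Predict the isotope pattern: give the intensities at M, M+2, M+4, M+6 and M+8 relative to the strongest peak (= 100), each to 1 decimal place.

19.3 : 71.8 : 100.0 : 61.9 : 14.4

The 4 Ag atoms are independent, so intensities follow the terms of (0.51839 + 0.48161)^4.
P(M) = 0.51839^4 = 0.072215
P(M+2) = 4 × 0.51839^3 × 0.48161^1 = 0.268365
P(M+4) = 6 × 0.51839^2 × 0.48161^2 = 0.373986
P(M+6) = 4 × 0.51839^1 × 0.48161^3 = 0.231634
P(M+8) = 0.48161^4 = 0.053800
The M+4 peak is largest (0.373986); scaling to 100 gives 19.3 : 71.8 : 100.0 : 61.9 : 14.4.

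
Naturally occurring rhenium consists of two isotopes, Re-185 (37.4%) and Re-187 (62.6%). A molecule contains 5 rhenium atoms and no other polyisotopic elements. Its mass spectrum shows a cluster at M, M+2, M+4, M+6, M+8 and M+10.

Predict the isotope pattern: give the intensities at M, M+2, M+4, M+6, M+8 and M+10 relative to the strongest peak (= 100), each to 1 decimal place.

2.1 : 17.8 : 59.7 : 100.0 : 83.7 : 28.0

Each Re atom is independently Re-185 (p = 0.374) or Re-187 (q = 0.626); the cluster is the binomial expansion (p + q)^5.
P(M) = 0.374^5 = 0.007317
P(M+2) = 5 × 0.374^4 × 0.626^1 = 0.061239
P(M+4) = 10 × 0.374^3 × 0.626^2 = 0.205005
P(M+6) = 10 × 0.374^2 × 0.626^3 = 0.343136
P(M+8) = 5 × 0.374^1 × 0.626^4 = 0.287170
P(M+10) = 0.626^5 = 0.096133
The M+6 peak is largest (0.343136); scaling to 100 gives 2.1 : 17.8 : 59.7 : 100.0 : 83.7 : 28.0.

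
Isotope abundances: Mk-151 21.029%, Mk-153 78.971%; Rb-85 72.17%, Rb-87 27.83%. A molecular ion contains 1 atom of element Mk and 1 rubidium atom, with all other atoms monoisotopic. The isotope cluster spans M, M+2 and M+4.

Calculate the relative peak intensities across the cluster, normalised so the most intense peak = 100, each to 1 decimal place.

24.1 : 100.0 : 35.0

Element Mk pattern (n=1): 0.21029 : 0.78971
Rubidium pattern (n=1): 0.7217 : 0.2783
Convolve the two distributions (both contribute in 2-u steps):
  M: 0.21029×0.7217 = 0.151766
  M+2: 0.21029×0.2783 + 0.78971×0.7217 = 0.628457
  M+4: 0.78971×0.2783 = 0.219776
Scale to base peak (0.628457) = 100: 24.1 : 100.0 : 35.0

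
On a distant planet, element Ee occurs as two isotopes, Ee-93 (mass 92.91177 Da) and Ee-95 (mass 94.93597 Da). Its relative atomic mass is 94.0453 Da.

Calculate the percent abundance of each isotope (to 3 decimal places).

Ee-93: 44.001%, Ee-95: 55.999%

With x = fraction of Ee-93 (so Ee-95 is 1 − x):
92.91177·x + 94.93597·(1 − x) = 94.0453
(92.91177 − 94.93597)·x = 94.0453 − 94.93597
x = -0.89067 / -2.02420 = 0.44001 → 44.001% Ee-93, 55.999% Ee-95.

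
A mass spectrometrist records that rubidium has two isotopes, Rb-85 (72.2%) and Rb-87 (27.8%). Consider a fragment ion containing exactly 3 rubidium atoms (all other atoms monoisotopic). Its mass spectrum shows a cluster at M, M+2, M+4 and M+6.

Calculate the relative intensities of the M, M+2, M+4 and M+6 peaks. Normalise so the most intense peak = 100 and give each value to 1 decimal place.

86.6 : 100.0 : 38.5 : 4.9

The 3 Rb atoms are independent, so intensities follow the terms of (0.722 + 0.278)^3.
P(M) = 0.722^3 = 0.376367
P(M+2) = 3 × 0.722^2 × 0.278^1 = 0.434751
P(M+4) = 3 × 0.722^1 × 0.278^2 = 0.167397
P(M+6) = 0.278^3 = 0.021485
The M+2 peak is largest (0.434751); scaling to 100 gives 86.6 : 100.0 : 38.5 : 4.9.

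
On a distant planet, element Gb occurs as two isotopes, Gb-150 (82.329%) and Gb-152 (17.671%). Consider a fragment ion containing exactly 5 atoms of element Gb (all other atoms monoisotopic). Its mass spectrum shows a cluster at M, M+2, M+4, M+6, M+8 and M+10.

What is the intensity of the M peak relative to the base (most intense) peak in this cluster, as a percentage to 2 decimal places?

(0.82329 + 0.17671)^5 gives M 0.3782, M+2 0.4059, M+4 0.1743, M+6 0.0374, M+8 0.0040, M+10 0.0002; the largest is M+2.
P(M+2) = C(5,1) × 0.82329^4 × 0.17671^1 = 5 × 0.45942155 × 0.17671 = 0.405922 (base)
P(M) = C(5,0) × 0.82329^5 × 0.17671^0 = 1 × 0.37823717 × 1.0000 = 0.378237
Relative intensity = 0.378237 / 0.405922 × 100 = 93.18

93.18%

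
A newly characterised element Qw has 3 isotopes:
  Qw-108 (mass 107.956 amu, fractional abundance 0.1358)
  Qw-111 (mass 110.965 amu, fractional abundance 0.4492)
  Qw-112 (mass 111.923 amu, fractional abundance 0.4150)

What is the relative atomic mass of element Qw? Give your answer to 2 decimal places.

110.95 amu

The abundance-weighted mean is 0.1358 × 107.956 + 0.4492 × 110.965 + 0.4150 × 111.923
= 14.6604 + 49.8455 + 46.4480 = 110.9539 amu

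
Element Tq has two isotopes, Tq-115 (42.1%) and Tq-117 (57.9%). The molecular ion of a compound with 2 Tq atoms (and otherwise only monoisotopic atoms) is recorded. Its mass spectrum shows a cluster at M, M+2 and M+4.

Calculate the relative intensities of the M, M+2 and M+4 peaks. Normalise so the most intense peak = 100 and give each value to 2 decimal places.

Each Tq atom is independently Tq-115 (p = 0.421) or Tq-117 (q = 0.579); the cluster is the binomial expansion (p + q)^2.
P(M) = 0.421^2 = 0.177241
P(M+2) = 2 × 0.421^1 × 0.579^1 = 0.487518
P(M+4) = 0.579^2 = 0.335241
The M+2 peak is largest (0.487518); scaling to 100 gives 36.36 : 100.00 : 68.76.

36.36 : 100.00 : 68.76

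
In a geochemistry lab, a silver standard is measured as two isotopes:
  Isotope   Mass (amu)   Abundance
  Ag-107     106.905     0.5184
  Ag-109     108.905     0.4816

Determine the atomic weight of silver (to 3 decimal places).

Weight each isotope mass by its fractional abundance: 0.5184 × 106.905 + 0.4816 × 108.905
= 55.4196 + 52.4486 = 107.8682 amu

107.868 amu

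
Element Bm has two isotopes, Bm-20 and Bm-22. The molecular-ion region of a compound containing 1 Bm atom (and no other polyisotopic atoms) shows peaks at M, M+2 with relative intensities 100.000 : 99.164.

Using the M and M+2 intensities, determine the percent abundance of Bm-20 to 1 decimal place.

Let p = fractional abundance of Bm-20. I(M+2)/I(M) = [C(1,1)·p^0·(1−p)] / p^1 = 1·(1−p)/p = 99.164/100.000 = 0.9916
(1−p)/p = 0.9916/1 = 0.9916  ⇒  p = 1/(1 + 0.9916) = 0.5021
Bm-20: 50.2%, Bm-22: 49.8%.

50.2%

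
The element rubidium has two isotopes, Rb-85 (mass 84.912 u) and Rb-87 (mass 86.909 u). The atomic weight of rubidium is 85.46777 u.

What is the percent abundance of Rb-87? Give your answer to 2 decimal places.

27.83%

With x = fraction of Rb-85 (so Rb-87 is 1 − x):
84.912·x + 86.909·(1 − x) = 85.46777
(84.912 − 86.909)·x = 85.46777 − 86.909
x = -1.44123 / -1.997 = 0.72170 → 72.17% Rb-85, 27.83% Rb-87.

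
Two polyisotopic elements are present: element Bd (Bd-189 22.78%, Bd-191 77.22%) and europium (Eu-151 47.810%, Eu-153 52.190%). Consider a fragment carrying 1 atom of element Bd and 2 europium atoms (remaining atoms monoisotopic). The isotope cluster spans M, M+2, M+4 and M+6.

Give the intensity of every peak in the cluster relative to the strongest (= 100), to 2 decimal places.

Element Bd pattern (n=1): 0.2278 : 0.7722
Europium pattern (n=2): 0.22857961 : 0.49904078 : 0.27237961
Convolve the two distributions (both contribute in 2-u steps):
  M: 0.2278×0.22857961 = 0.052070
  M+2: 0.2278×0.49904078 + 0.7722×0.22857961 = 0.290191
  M+4: 0.2278×0.27237961 + 0.7722×0.49904078 = 0.447407
  M+6: 0.7722×0.27237961 = 0.210332
Scale to base peak (0.447407) = 100: 11.64 : 64.86 : 100.00 : 47.01

11.64 : 64.86 : 100.00 : 47.01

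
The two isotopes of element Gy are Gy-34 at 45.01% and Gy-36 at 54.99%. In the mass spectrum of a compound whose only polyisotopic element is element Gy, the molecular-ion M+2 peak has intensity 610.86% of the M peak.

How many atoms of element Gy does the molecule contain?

5

The M+2/M ratio from n Gy atoms is n · q/p = n · 0.5499/0.4501.
n = 6.1086 × 0.4501/0.5499 = 5.00 ≈ 5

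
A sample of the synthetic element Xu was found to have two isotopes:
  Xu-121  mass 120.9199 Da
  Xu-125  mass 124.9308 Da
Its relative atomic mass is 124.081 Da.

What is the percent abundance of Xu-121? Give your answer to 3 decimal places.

21.187%

Let x be the fractional abundance of Xu-121; then Xu-125 has abundance 1 − x.
120.9199·x + 124.9308·(1 − x) = 124.081
(120.9199 − 124.9308)·x = 124.081 − 124.9308
x = -0.8498 / -4.0109 = 0.21187 → 21.187% Xu-121, 78.813% Xu-125.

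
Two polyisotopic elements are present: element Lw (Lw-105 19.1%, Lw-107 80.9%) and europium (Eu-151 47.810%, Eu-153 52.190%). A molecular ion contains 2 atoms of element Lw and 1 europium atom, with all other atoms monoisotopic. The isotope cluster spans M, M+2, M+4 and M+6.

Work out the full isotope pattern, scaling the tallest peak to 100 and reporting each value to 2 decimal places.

Element Lw pattern (n=2): 0.036481 : 0.309038 : 0.654481
Europium pattern (n=1): 0.4781 : 0.5219
Convolve the two distributions (both contribute in 2-u steps):
  M: 0.036481×0.4781 = 0.017442
  M+2: 0.036481×0.5219 + 0.309038×0.4781 = 0.166791
  M+4: 0.309038×0.5219 + 0.654481×0.4781 = 0.474194
  M+6: 0.654481×0.5219 = 0.341574
Scale to base peak (0.474194) = 100: 3.68 : 35.17 : 100.00 : 72.03

3.68 : 35.17 : 100.00 : 72.03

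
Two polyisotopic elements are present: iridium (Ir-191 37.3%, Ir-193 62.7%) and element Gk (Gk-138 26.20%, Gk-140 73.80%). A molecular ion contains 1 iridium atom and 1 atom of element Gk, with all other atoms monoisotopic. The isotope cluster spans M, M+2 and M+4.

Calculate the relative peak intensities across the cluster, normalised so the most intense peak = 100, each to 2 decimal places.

Iridium pattern (n=1): 0.3730 : 0.6270
Element Gk pattern (n=1): 0.2620 : 0.7380
Convolve the two distributions (both contribute in 2-u steps):
  M: 0.3730×0.2620 = 0.097726
  M+2: 0.3730×0.7380 + 0.6270×0.2620 = 0.439548
  M+4: 0.6270×0.7380 = 0.462726
Scale to base peak (0.462726) = 100: 21.12 : 94.99 : 100.00

21.12 : 94.99 : 100.00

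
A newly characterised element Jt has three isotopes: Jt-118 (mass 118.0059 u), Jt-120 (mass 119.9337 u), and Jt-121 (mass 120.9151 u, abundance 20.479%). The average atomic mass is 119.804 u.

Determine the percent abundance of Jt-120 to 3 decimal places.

The remaining 79.521% is split between Jt-118 (fraction x) and Jt-120 (fraction 0.79521 − x).
Substituting: 118.0059x + 119.9337(0.79521 − x) = 95.041796671
(118.0059 − 119.9337)x = -0.330680906  ⇒  x = 0.17153, y = 0.62368
Jt-118: 17.153%, Jt-120: 62.368%.

62.368%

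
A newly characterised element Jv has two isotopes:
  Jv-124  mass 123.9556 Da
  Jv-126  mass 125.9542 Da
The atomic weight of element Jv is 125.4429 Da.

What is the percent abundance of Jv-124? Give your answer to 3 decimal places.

With x = fraction of Jv-124 (so Jv-126 is 1 − x):
123.9556·x + 125.9542·(1 − x) = 125.4429
(123.9556 − 125.9542)·x = 125.4429 − 125.9542
x = -0.5113 / -1.9986 = 0.25583 → 25.583% Jv-124, 74.417% Jv-126.

25.583%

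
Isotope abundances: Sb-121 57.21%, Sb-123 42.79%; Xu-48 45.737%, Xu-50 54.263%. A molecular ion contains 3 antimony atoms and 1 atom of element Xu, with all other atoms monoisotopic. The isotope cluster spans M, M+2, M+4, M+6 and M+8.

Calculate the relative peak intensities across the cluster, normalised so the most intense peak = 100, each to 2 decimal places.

Antimony pattern (n=3): 0.18724742 : 0.42015297 : 0.3142518 : 0.07834781
Element Xu pattern (n=1): 0.45737 : 0.54263
Convolve the two distributions (both contribute in 2-u steps):
  M: 0.18724742×0.45737 = 0.085641
  M+2: 0.18724742×0.54263 + 0.42015297×0.45737 = 0.293771
  M+4: 0.42015297×0.54263 + 0.3142518×0.45737 = 0.371717
  M+6: 0.3142518×0.54263 + 0.07834781×0.45737 = 0.206356
  M+8: 0.07834781×0.54263 = 0.042514
Scale to base peak (0.371717) = 100: 23.04 : 79.03 : 100.00 : 55.51 : 11.44

23.04 : 79.03 : 100.00 : 55.51 : 11.44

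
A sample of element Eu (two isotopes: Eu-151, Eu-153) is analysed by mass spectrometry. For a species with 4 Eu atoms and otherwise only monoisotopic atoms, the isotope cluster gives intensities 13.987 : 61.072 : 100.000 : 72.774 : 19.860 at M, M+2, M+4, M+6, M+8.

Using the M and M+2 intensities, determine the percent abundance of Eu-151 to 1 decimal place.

Write p for the Eu-151 fraction. I(M+2)/I(M) = [C(4,1)·p^3·(1−p)] / p^4 = 4·(1−p)/p = 61.072/13.987 = 4.3663
(1−p)/p = 4.3663/4 = 1.0916  ⇒  p = 1/(1 + 1.0916) = 0.4781
Eu-151: 47.8%, Eu-153: 52.2%.

47.8%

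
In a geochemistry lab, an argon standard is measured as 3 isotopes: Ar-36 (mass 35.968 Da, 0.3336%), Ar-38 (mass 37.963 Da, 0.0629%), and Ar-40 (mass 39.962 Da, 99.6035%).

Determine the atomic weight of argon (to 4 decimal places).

39.9474 Da

Weight each isotope mass by its fractional abundance: 0.003336 × 35.968 + 0.000629 × 37.963 + 0.996035 × 39.962
= 0.11999 + 0.02388 + 39.80355 = 39.94742 Da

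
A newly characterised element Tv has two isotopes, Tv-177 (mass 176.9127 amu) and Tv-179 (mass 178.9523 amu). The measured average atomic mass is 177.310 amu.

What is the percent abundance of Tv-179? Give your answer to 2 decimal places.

19.48%

With x = fraction of Tv-177 (so Tv-179 is 1 − x):
176.9127·x + 178.9523·(1 − x) = 177.310
(176.9127 − 178.9523)·x = 177.310 − 178.9523
x = -1.6423 / -2.0396 = 0.80521 → 80.52% Tv-177, 19.48% Tv-179.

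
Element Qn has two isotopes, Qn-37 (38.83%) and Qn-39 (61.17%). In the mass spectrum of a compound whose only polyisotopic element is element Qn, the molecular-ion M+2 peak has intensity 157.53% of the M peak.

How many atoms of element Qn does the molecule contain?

1

For n independent Qn atoms, I(M+2)/I(M) = n · (abundance Qn-39) / (abundance Qn-37) = n · 0.6117/0.3883.
n = 1.5753 × 0.3883/0.6117 = 1.00 ≈ 1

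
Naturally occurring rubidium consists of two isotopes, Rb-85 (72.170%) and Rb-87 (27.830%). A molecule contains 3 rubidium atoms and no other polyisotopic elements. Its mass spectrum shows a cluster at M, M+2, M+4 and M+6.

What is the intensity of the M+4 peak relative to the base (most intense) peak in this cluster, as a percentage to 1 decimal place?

38.6%

(0.72170 + 0.27830)^3 gives M 0.3759, M+2 0.4349, M+4 0.1677, M+6 0.0216; the largest is M+2.
P(M+2) = C(3,1) × 0.72170^2 × 0.27830^1 = 3 × 0.52085089 × 0.2783 = 0.434858 (base)
P(M+4) = C(3,2) × 0.72170^1 × 0.27830^2 = 3 × 0.7217 × 0.07745089 = 0.167689
Relative intensity = 0.167689 / 0.434858 × 100 = 38.6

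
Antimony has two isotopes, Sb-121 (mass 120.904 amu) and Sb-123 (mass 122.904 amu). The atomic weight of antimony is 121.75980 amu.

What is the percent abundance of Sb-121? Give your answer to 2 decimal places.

57.21%

Writing the weighted mean with unknown fraction x of Sb-121:
120.904·x + 122.904·(1 − x) = 121.75980
(120.904 − 122.904)·x = 121.75980 − 122.904
x = -1.14420 / -2.000 = 0.57210 → 57.21% Sb-121, 42.79% Sb-123.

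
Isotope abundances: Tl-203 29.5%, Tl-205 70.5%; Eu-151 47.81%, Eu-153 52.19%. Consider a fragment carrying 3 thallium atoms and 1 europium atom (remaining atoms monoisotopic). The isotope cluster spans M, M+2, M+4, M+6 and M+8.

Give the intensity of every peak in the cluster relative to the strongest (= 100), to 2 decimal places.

3.09 : 25.53 : 77.15 : 100.00 : 46.05

Thallium pattern (n=3): 0.02567237 : 0.18405787 : 0.43986713 : 0.35040263
Europium pattern (n=1): 0.4781 : 0.5219
Convolve the two distributions (both contribute in 2-u steps):
  M: 0.02567237×0.4781 = 0.012274
  M+2: 0.02567237×0.5219 + 0.18405787×0.4781 = 0.101396
  M+4: 0.18405787×0.5219 + 0.43986713×0.4781 = 0.306360
  M+6: 0.43986713×0.5219 + 0.35040263×0.4781 = 0.397094
  M+8: 0.35040263×0.5219 = 0.182875
Scale to base peak (0.397094) = 100: 3.09 : 25.53 : 77.15 : 100.00 : 46.05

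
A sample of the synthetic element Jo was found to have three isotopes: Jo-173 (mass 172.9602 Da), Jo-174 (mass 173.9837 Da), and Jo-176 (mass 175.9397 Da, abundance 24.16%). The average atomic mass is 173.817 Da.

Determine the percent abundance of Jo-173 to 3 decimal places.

62.459%

Let x and y be the fractions of Jo-173 and Jo-174. Then x + y = 1 − 0.2416 = 0.7584 and 172.9602x + 173.9837y = 173.817 − 0.2416×175.9397 = 131.30996848.
Substituting: 172.9602x + 173.9837(0.7584 − x) = 131.30996848
(172.9602 − 173.9837)x = -0.6392696  ⇒  x = 0.62459, y = 0.13381
Jo-173: 62.459%, Jo-174: 13.381%.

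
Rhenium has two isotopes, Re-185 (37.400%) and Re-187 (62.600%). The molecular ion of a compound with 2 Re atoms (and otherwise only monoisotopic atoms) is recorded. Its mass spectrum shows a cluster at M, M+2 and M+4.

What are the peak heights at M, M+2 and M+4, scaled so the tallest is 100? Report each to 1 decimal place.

Each Re atom is independently Re-185 (p = 0.37400) or Re-187 (q = 0.62600); the cluster is the binomial expansion (p + q)^2.
P(M) = 0.37400^2 = 0.139876
P(M+2) = 2 × 0.37400^1 × 0.62600^1 = 0.468248
P(M+4) = 0.62600^2 = 0.391876
The M+2 peak is largest (0.468248); scaling to 100 gives 29.9 : 100.0 : 83.7.

29.9 : 100.0 : 83.7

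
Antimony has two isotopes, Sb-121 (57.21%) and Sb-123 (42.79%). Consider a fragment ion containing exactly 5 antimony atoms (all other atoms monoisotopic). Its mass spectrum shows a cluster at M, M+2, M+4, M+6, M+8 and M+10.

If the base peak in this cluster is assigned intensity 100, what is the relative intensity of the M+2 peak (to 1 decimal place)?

66.8

Term probabilities: M 0.0613, M+2 0.2292, M+4 0.3428, M+6 0.2564, M+8 0.0959, M+10 0.0143. Base peak = M+4.
P(M+4) = C(5,2) × 0.5721^3 × 0.4279^2 = 10 × 0.18724742 × 0.18309841 = 0.342847 (base)
P(M+2) = C(5,1) × 0.5721^4 × 0.4279^1 = 5 × 0.10712425 × 0.4279 = 0.229192
Relative intensity = 0.229192 / 0.342847 × 100 = 66.8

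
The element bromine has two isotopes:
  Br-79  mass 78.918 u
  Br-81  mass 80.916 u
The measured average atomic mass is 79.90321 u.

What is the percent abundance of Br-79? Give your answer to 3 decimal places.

With x = fraction of Br-79 (so Br-81 is 1 − x):
78.918·x + 80.916·(1 − x) = 79.90321
(78.918 − 80.916)·x = 79.90321 − 80.916
x = -1.01279 / -1.998 = 0.50690 → 50.690% Br-79, 49.310% Br-81.

50.690%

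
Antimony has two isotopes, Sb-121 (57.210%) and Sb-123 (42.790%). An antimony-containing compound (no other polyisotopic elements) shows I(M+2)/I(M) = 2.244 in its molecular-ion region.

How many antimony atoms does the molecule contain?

The M+2/M ratio from n Sb atoms is n · q/p = n · 0.42790/0.57210.
n = 2.244 × 0.57210/0.42790 = 3.00 ≈ 3

3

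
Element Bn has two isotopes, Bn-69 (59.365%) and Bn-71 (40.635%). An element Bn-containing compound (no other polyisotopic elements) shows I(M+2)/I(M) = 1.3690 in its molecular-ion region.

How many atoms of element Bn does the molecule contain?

The M+2/M ratio from n Bn atoms is n · q/p = n · 0.40635/0.59365.
n = 1.3690 × 0.59365/0.40635 = 2.00 ≈ 2

2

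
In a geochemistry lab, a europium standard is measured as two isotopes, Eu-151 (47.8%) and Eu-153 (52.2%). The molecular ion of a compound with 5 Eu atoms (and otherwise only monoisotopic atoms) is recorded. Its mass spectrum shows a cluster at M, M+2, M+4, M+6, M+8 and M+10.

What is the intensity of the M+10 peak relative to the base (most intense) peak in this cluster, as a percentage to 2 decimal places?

11.93%

Term probabilities: M 0.0250, M+2 0.1363, M+4 0.2976, M+6 0.3250, M+8 0.1775, M+10 0.0388. Base peak = M+6.
P(M+6) = C(5,3) × 0.478^2 × 0.522^3 = 10 × 0.228484 × 0.14223665 = 0.324988 (base)
P(M+10) = C(5,5) × 0.478^0 × 0.522^5 = 1 × 1.0000 × 0.03875721 = 0.038757
Relative intensity = 0.038757 / 0.324988 × 100 = 11.93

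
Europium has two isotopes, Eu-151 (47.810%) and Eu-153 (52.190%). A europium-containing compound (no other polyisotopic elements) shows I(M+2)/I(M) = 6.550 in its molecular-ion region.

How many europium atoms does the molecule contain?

6

For n independent Eu atoms, I(M+2)/I(M) = n · (abundance Eu-153) / (abundance Eu-151) = n · 0.52190/0.47810.
n = 6.550 × 0.47810/0.52190 = 6.00 ≈ 6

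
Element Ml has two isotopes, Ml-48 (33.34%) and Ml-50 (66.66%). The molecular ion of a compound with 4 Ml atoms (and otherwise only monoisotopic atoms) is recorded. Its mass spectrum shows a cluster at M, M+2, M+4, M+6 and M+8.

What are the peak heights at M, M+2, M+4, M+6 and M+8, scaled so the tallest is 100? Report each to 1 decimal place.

3.1 : 25.0 : 75.0 : 100.0 : 50.0

Expanding (0.3334 + 0.6666)^4:
P(M) = 0.3334^4 = 0.012356
P(M+2) = 4 × 0.3334^3 × 0.6666^1 = 0.098815
P(M+4) = 6 × 0.3334^2 × 0.6666^2 = 0.296356
P(M+6) = 4 × 0.3334^1 × 0.6666^3 = 0.395022
P(M+8) = 0.6666^4 = 0.197452
The M+6 peak is largest (0.395022); scaling to 100 gives 3.1 : 25.0 : 75.0 : 100.0 : 50.0.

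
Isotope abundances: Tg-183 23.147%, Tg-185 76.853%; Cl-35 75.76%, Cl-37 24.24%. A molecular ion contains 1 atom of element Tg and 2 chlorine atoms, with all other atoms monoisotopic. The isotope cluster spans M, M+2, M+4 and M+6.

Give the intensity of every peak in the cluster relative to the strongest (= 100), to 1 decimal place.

25.3 : 100.0 : 56.2 : 8.6

Element Tg pattern (n=1): 0.23147 : 0.76853
Chlorine pattern (n=2): 0.57395776 : 0.36728448 : 0.05875776
Convolve the two distributions (both contribute in 2-u steps):
  M: 0.23147×0.57395776 = 0.132854
  M+2: 0.23147×0.36728448 + 0.76853×0.57395776 = 0.526119
  M+4: 0.23147×0.05875776 + 0.76853×0.36728448 = 0.295870
  M+6: 0.76853×0.05875776 = 0.045157
Scale to base peak (0.526119) = 100: 25.3 : 100.0 : 56.2 : 8.6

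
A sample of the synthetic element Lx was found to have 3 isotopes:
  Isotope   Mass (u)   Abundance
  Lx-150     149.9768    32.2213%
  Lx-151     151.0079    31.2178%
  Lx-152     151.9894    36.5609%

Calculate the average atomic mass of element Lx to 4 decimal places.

Weight each isotope mass by its fractional abundance: 0.322213 × 149.9768 + 0.312178 × 151.0079 + 0.365609 × 151.9894
= 48.32447 + 47.14134 + 55.56869 = 151.03450 u

151.0345 u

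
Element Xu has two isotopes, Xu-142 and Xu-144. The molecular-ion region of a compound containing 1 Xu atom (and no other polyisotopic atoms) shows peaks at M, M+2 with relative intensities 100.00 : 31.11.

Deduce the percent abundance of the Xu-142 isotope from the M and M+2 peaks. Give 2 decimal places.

76.27%

Write p for the Xu-142 fraction. I(M+2)/I(M) = [C(1,1)·p^0·(1−p)] / p^1 = 1·(1−p)/p = 31.11/100.00 = 0.3111
(1−p)/p = 0.3111/1 = 0.3111  ⇒  p = 1/(1 + 0.3111) = 0.7627
Xu-142: 76.27%, Xu-144: 23.73%.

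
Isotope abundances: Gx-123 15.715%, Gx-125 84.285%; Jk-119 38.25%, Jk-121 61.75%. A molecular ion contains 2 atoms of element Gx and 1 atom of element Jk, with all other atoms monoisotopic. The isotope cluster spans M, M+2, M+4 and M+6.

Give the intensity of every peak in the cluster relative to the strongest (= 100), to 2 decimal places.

2.15 : 26.58 : 99.23 : 100.00

Element Gx pattern (n=2): 0.02469612 : 0.26490776 : 0.71039612
Element Jk pattern (n=1): 0.3825 : 0.6175
Convolve the two distributions (both contribute in 2-u steps):
  M: 0.02469612×0.3825 = 0.009446
  M+2: 0.02469612×0.6175 + 0.26490776×0.3825 = 0.116577
  M+4: 0.26490776×0.6175 + 0.71039612×0.3825 = 0.435307
  M+6: 0.71039612×0.6175 = 0.438670
Scale to base peak (0.438670) = 100: 2.15 : 26.58 : 99.23 : 100.00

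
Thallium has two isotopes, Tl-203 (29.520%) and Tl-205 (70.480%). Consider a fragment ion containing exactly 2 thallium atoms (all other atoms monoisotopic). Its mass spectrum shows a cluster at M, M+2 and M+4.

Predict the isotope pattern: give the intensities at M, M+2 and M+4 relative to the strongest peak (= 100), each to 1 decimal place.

17.5 : 83.8 : 100.0

Each Tl atom is independently Tl-203 (p = 0.29520) or Tl-205 (q = 0.70480); the cluster is the binomial expansion (p + q)^2.
P(M) = 0.29520^2 = 0.087143
P(M+2) = 2 × 0.29520^1 × 0.70480^1 = 0.416114
P(M+4) = 0.70480^2 = 0.496743
The M+4 peak is largest (0.496743); scaling to 100 gives 17.5 : 83.8 : 100.0.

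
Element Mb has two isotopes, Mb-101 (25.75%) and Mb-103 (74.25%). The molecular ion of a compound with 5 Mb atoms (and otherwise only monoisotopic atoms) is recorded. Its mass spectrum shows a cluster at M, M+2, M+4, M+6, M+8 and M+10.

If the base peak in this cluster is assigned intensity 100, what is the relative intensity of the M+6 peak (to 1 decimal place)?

(0.2575 + 0.7425)^5 gives M 0.0011, M+2 0.0163, M+4 0.0941, M+6 0.2714, M+8 0.3913, M+10 0.2257; the largest is M+8.
P(M+8) = C(5,4) × 0.2575^1 × 0.7425^4 = 5 × 0.2575 × 0.30393858 = 0.391321 (base)
P(M+6) = C(5,3) × 0.2575^2 × 0.7425^3 = 10 × 0.06630625 × 0.40934489 = 0.271421
Relative intensity = 0.271421 / 0.391321 × 100 = 69.4

69.4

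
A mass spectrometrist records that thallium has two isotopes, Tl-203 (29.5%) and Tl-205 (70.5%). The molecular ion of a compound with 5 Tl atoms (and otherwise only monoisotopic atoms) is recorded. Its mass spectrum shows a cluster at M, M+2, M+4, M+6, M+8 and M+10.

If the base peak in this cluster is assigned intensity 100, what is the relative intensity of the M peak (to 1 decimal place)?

Binomial terms of (0.295 + 0.705)^5: M 0.0022, M+2 0.0267, M+4 0.1276, M+6 0.3049, M+8 0.3644, M+10 0.1742 → M+8 is the base peak.
P(M+8) = C(5,4) × 0.295^1 × 0.705^4 = 5 × 0.2950 × 0.24703385 = 0.364375 (base)
P(M) = C(5,0) × 0.295^5 × 0.705^0 = 1 × 0.00223414 × 1.0000 = 0.002234
Relative intensity = 0.002234 / 0.364375 × 100 = 0.6

0.6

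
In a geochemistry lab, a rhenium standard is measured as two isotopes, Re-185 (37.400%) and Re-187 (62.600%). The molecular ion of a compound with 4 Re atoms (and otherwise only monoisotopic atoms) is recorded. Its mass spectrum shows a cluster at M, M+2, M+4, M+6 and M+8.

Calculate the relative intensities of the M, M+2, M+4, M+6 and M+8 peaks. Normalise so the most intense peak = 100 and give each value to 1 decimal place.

5.3 : 35.7 : 89.6 : 100.0 : 41.8

The 4 Re atoms are independent, so intensities follow the terms of (0.37400 + 0.62600)^4.
P(M) = 0.37400^4 = 0.019565
P(M+2) = 4 × 0.37400^3 × 0.62600^1 = 0.130993
P(M+4) = 6 × 0.37400^2 × 0.62600^2 = 0.328884
P(M+6) = 4 × 0.37400^1 × 0.62600^3 = 0.366990
P(M+8) = 0.62600^4 = 0.153567
The M+6 peak is largest (0.366990); scaling to 100 gives 5.3 : 35.7 : 89.6 : 100.0 : 41.8.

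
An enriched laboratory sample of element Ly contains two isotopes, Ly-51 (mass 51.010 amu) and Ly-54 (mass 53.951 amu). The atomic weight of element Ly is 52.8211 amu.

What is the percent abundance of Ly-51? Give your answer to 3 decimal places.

Let x be the fractional abundance of Ly-51; then Ly-54 has abundance 1 − x.
51.010·x + 53.951·(1 − x) = 52.8211
(51.010 − 53.951)·x = 52.8211 − 53.951
x = -1.1299 / -2.941 = 0.38419 → 38.419% Ly-51, 61.581% Ly-54.

38.419%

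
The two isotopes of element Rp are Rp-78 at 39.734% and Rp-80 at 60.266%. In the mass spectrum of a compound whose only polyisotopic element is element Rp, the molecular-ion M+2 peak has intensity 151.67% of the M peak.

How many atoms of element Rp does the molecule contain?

1

With n Rp atoms, P(M+2)/P(M) = C(n,1)·p^(n−1)q / p^n = n·q/p = n · 0.60266/0.39734.
n = 1.5167 × 0.39734/0.60266 = 1.00 ≈ 1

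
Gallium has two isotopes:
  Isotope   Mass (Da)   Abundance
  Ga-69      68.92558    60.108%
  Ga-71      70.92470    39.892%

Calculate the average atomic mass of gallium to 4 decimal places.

Average mass = Σ (abundance × isotope mass) = 0.60108 × 68.92558 + 0.39892 × 70.92470
= 41.429788 + 28.293281 = 69.723069 Da

69.7231 Da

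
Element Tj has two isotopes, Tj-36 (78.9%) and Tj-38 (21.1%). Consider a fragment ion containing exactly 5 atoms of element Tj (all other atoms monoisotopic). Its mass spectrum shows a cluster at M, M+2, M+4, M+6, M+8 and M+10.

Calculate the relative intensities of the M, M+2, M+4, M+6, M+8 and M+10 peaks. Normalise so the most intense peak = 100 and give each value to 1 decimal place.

74.8 : 100.0 : 53.5 : 14.3 : 1.9 : 0.1

Each Tj atom is independently Tj-36 (p = 0.789) or Tj-38 (q = 0.211); the cluster is the binomial expansion (p + q)^5.
P(M) = 0.789^5 = 0.305763
P(M+2) = 5 × 0.789^4 × 0.211^1 = 0.408847
P(M+4) = 10 × 0.789^3 × 0.211^2 = 0.218673
P(M+6) = 10 × 0.789^2 × 0.211^3 = 0.058479
P(M+8) = 5 × 0.789^1 × 0.211^4 = 0.007819
P(M+10) = 0.211^5 = 0.000418
The M+2 peak is largest (0.408847); scaling to 100 gives 74.8 : 100.0 : 53.5 : 14.3 : 1.9 : 0.1.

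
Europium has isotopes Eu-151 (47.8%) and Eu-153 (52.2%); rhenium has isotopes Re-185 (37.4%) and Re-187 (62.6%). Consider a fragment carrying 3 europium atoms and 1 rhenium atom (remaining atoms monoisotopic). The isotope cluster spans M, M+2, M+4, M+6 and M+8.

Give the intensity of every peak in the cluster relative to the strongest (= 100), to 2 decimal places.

11.04 : 54.63 : 100.00 : 80.46 : 24.06

Europium pattern (n=3): 0.10921535 : 0.35780594 : 0.39074206 : 0.14223665
Rhenium pattern (n=1): 0.3740 : 0.6260
Convolve the two distributions (both contribute in 2-u steps):
  M: 0.10921535×0.3740 = 0.040847
  M+2: 0.10921535×0.6260 + 0.35780594×0.3740 = 0.202188
  M+4: 0.35780594×0.6260 + 0.39074206×0.3740 = 0.370124
  M+6: 0.39074206×0.6260 + 0.14223665×0.3740 = 0.297801
  M+8: 0.14223665×0.6260 = 0.089040
Scale to base peak (0.370124) = 100: 11.04 : 54.63 : 100.00 : 80.46 : 24.06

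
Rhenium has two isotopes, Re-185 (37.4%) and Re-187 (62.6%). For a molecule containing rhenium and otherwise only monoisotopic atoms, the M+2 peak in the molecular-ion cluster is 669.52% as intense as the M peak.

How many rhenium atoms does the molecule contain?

With n Re atoms, P(M+2)/P(M) = C(n,1)·p^(n−1)q / p^n = n·q/p = n · 0.626/0.374.
n = 6.6952 × 0.374/0.626 = 4.00 ≈ 4

4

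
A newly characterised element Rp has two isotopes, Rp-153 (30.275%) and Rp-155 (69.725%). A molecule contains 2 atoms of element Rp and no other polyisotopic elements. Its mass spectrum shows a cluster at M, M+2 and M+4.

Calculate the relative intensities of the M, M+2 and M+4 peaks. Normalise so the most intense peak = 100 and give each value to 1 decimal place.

18.9 : 86.8 : 100.0

Expanding (0.30275 + 0.69725)^2:
P(M) = 0.30275^2 = 0.091658
P(M+2) = 2 × 0.30275^1 × 0.69725^1 = 0.422185
P(M+4) = 0.69725^2 = 0.486158
The M+4 peak is largest (0.486158); scaling to 100 gives 18.9 : 86.8 : 100.0.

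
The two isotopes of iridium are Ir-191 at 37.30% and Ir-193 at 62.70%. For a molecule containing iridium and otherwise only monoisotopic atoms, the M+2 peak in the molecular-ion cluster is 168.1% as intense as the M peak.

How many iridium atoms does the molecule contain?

1

The M+2/M ratio from n Ir atoms is n · q/p = n · 0.6270/0.3730.
n = 1.681 × 0.3730/0.6270 = 1.00 ≈ 1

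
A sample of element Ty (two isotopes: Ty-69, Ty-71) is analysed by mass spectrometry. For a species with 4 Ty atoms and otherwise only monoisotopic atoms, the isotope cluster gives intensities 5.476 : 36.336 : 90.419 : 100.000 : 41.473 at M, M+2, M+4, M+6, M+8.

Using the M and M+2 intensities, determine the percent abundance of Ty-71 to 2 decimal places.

62.39%

If p is the fraction of Ty that is Ty-69, then I(M+2)/I(M) = [C(4,1)·p^3·(1−p)] / p^4 = 4·(1−p)/p = 36.336/5.476 = 6.6355
(1−p)/p = 6.6355/4 = 1.6589  ⇒  p = 1/(1 + 1.6589) = 0.3761
Ty-69: 37.61%, Ty-71: 62.39%.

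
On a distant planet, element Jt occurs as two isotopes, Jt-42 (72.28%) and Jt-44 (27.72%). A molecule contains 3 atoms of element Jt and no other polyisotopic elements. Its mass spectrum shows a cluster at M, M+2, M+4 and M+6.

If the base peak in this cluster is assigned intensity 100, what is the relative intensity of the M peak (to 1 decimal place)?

(0.7228 + 0.2772)^3 gives M 0.3776, M+2 0.4345, M+4 0.1666, M+6 0.0213; the largest is M+2.
P(M+2) = C(3,1) × 0.7228^2 × 0.2772^1 = 3 × 0.52243984 × 0.2772 = 0.434461 (base)
P(M) = C(3,0) × 0.7228^3 × 0.2772^0 = 1 × 0.37761952 × 1.0000 = 0.377620
Relative intensity = 0.377620 / 0.434461 × 100 = 86.9

86.9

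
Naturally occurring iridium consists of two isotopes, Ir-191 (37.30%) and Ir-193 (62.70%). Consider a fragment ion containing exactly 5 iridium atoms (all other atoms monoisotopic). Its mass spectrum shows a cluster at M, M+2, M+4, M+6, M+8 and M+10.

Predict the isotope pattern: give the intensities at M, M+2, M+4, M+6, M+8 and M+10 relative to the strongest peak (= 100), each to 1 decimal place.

2.1 : 17.7 : 59.5 : 100.0 : 84.0 : 28.3

Each Ir atom is independently Ir-191 (p = 0.3730) or Ir-193 (q = 0.6270); the cluster is the binomial expansion (p + q)^5.
P(M) = 0.3730^5 = 0.007220
P(M+2) = 5 × 0.3730^4 × 0.6270^1 = 0.060684
P(M+4) = 10 × 0.3730^3 × 0.6270^2 = 0.204015
P(M+6) = 10 × 0.3730^2 × 0.6270^3 = 0.342942
P(M+8) = 5 × 0.3730^1 × 0.6270^4 = 0.288237
P(M+10) = 0.6270^5 = 0.096903
The M+6 peak is largest (0.342942); scaling to 100 gives 2.1 : 17.7 : 59.5 : 100.0 : 84.0 : 28.3.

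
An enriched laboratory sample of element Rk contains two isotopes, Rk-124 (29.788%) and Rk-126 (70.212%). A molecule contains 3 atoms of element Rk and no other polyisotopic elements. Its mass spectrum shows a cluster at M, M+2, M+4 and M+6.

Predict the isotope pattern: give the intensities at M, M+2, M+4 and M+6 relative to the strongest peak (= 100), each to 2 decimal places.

6.00 : 42.43 : 100.00 : 78.57

Each Rk atom is independently Rk-124 (p = 0.29788) or Rk-126 (q = 0.70212); the cluster is the binomial expansion (p + q)^3.
P(M) = 0.29788^3 = 0.026432
P(M+2) = 3 × 0.29788^2 × 0.70212^1 = 0.186903
P(M+4) = 3 × 0.29788^1 × 0.70212^2 = 0.440540
P(M+6) = 0.70212^3 = 0.346126
The M+4 peak is largest (0.440540); scaling to 100 gives 6.00 : 42.43 : 100.00 : 78.57.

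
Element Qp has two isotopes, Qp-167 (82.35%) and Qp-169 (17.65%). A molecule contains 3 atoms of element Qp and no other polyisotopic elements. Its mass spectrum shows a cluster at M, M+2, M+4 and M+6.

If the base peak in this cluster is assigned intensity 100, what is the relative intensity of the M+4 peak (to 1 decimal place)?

13.8

(0.8235 + 0.1765)^3 gives M 0.5585, M+2 0.3591, M+4 0.0770, M+6 0.0055; the largest is M.
P(M) = C(3,0) × 0.8235^3 × 0.1765^0 = 1 × 0.55845838 × 1.0000 = 0.558458 (base)
P(M+4) = C(3,2) × 0.8235^1 × 0.1765^2 = 3 × 0.8235 × 0.03115225 = 0.076962
Relative intensity = 0.076962 / 0.558458 × 100 = 13.8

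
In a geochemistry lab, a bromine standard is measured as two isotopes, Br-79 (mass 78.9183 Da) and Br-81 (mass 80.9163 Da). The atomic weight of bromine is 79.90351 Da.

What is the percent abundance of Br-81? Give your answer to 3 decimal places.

49.310%

With x = fraction of Br-79 (so Br-81 is 1 − x):
78.9183·x + 80.9163·(1 − x) = 79.90351
(78.9183 − 80.9163)·x = 79.90351 − 80.9163
x = -1.01279 / -1.9980 = 0.50690 → 50.690% Br-79, 49.310% Br-81.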